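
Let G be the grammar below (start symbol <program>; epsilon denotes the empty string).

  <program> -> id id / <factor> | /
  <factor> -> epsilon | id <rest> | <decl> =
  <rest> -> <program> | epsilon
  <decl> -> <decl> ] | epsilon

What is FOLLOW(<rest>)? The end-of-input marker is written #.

{ # }

In <factor> -> id <rest>: <rest> is at the end, add FOLLOW(<factor>) = { # }.
Union: FOLLOW(<rest>) = { # }.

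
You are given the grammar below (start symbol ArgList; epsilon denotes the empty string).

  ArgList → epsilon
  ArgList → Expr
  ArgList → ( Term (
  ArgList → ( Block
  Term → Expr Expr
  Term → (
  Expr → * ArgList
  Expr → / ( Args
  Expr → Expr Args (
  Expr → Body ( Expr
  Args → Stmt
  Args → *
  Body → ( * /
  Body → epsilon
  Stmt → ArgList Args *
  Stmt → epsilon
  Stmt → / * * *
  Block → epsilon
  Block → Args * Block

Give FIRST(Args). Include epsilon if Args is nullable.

From Args → Stmt: add FIRST(Stmt) = { (, *, /, epsilon } (including epsilon since Stmt is nullable).
Args → * contributes {*}.
Union: FIRST(Args) = { (, *, /, epsilon }.

{ (, *, /, epsilon }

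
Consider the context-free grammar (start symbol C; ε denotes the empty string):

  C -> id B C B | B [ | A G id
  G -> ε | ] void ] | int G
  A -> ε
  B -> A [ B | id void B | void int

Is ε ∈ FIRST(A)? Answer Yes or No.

Yes

A has an ε-production, so A ⇒ ε.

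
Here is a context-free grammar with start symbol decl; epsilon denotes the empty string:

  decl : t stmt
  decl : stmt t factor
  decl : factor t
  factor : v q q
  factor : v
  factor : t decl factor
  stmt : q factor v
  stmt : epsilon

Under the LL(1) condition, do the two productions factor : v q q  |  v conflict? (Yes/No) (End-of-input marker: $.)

FIRST(v q q) = { v } and FIRST(v) = { v }.
Both contain v, so the two alternatives are not disjoint — LL(1) conflict.

Yes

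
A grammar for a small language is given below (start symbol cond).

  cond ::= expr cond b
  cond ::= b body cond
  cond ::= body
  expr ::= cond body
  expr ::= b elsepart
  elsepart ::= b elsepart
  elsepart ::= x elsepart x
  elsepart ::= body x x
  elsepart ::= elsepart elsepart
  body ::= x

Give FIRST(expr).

From expr ::= cond body: add FIRST(cond) = { b, x }.
expr ::= b elsepart contributes {b}.
Union: FIRST(expr) = { b, x }.

{ b, x }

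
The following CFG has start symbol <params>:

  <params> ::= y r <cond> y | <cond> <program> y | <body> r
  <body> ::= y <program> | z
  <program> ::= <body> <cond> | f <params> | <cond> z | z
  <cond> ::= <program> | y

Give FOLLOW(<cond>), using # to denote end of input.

In <params> ::= y r <cond> y: add FIRST(y) = { y }.
In <params> ::= <cond> <program> y: add FIRST(<program> y) = { f, y, z }.
In <program> ::= <body> <cond>: <cond> is at the end, add FOLLOW(<program>) = { f, r, y, z }.
In <program> ::= <cond> z: add FIRST(z) = { z }.
Union: FOLLOW(<cond>) = { f, r, y, z }.

{ f, r, y, z }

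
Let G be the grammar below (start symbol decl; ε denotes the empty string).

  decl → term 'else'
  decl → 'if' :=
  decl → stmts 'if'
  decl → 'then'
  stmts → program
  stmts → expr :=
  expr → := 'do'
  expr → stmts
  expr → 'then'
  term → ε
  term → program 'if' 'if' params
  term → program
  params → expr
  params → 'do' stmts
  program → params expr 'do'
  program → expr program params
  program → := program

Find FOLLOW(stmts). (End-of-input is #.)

In decl → stmts 'if': add FIRST('if') = { 'if' }.
In expr → stmts: stmts is at the end, add FOLLOW(expr) = { 'do', 'else', 'if', 'then', := }.
In params → 'do' stmts: stmts is at the end, add FOLLOW(params) = { 'do', 'else', 'if', 'then', := }.
Union: FOLLOW(stmts) = { 'do', 'else', 'if', 'then', := }.

{ 'do', 'else', 'if', 'then', := }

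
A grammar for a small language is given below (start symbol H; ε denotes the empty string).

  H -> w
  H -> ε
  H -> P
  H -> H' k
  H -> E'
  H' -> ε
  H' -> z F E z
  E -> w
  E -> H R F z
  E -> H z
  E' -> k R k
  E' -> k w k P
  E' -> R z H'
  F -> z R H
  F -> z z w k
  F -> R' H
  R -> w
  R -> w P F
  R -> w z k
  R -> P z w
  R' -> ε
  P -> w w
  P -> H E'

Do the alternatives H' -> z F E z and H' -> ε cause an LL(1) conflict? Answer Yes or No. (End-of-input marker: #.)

Yes

FIRST(z F E z) = { z } and FIRST(ε) = { ε }.
The second alternative is nullable and FOLLOW(H') = { #, k, w, z } shares z with FIRST of the first — conflict.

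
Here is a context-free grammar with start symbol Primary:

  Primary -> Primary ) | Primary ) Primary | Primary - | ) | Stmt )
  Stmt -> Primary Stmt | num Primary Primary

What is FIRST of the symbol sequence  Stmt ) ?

Add FIRST(Stmt) = { ), num }; Stmt is not nullable, stop.

{ ), num }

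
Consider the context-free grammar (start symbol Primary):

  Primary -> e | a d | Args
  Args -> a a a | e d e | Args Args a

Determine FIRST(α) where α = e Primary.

e is a terminal; add {e} and stop.

{ e }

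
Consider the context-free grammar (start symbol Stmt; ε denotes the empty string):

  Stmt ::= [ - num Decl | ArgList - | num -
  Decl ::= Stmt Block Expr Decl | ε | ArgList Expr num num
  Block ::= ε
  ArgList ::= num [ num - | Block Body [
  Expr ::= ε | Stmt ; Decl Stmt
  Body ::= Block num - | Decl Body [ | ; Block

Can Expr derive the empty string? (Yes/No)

Yes

Expr has an ε-production, so Expr ⇒ ε.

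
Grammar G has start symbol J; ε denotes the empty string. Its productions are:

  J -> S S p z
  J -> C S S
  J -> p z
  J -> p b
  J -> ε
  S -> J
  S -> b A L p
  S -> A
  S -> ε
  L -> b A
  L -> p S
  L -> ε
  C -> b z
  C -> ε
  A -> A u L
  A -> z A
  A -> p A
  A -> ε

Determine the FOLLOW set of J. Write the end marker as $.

{ $, b, p, u, z }

J is the start symbol, so $ ∈ FOLLOW(J).
In S -> J: J is at the end, add FOLLOW(S) = { $, b, p, u, z }.
Union: FOLLOW(J) = { $, b, p, u, z }.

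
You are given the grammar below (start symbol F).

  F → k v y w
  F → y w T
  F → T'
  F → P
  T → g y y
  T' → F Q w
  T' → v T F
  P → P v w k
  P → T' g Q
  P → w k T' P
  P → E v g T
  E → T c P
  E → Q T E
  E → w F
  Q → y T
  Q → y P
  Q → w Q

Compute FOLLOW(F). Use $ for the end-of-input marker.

F is the start symbol, so $ ∈ FOLLOW(F).
In T' → F Q w: add FIRST(Q w) = { w, y }.
In T' → v T F: F is at the end, add FOLLOW(T') = { $, g, k, v, w, y }.
In E → w F: F is at the end, add FOLLOW(E) = { v }.
Union: FOLLOW(F) = { $, g, k, v, w, y }.

{ $, g, k, v, w, y }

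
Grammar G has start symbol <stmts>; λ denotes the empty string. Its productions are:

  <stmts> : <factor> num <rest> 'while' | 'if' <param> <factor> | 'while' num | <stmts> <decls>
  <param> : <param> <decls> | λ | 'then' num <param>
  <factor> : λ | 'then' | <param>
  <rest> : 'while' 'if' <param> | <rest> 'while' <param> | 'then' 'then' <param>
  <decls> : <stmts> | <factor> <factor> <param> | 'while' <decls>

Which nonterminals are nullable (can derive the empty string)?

{ <decls>, <factor>, <param> }

Directly nullable (have an λ-production): <param>, <factor>.
<decls> : <factor> <factor> <param> with every symbol nullable, so <decls> is nullable.
No other nonterminal has a production whose RHS symbols are all nullable.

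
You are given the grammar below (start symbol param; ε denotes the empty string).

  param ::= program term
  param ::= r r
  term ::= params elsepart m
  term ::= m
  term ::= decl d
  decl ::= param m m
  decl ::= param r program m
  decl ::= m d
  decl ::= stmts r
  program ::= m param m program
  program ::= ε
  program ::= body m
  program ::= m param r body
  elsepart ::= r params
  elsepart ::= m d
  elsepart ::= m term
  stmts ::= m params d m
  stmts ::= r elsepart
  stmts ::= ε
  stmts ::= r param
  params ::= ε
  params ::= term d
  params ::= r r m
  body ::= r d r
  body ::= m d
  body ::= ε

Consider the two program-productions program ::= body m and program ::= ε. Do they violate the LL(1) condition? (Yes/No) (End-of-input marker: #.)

FIRST(body m) = { m, r } and FIRST(ε) = { ε }.
The second alternative is nullable and FOLLOW(program) = { m, r } shares m with FIRST of the first — conflict.

Yes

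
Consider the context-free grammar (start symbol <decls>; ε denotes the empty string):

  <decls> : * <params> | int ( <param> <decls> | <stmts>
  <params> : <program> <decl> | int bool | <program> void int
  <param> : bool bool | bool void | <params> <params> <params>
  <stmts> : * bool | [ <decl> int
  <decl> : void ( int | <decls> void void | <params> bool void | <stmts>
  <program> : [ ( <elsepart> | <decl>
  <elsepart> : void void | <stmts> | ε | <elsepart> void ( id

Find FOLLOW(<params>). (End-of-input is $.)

{ $, *, [, bool, int, void }

In <decls> : * <params>: <params> is at the end, add FOLLOW(<decls>) = { $, void }.
In <param> : <params> <params> <params>: add FIRST(<params> <params>) = { *, [, int, void }.
In <param> : <params> <params> <params>: add FIRST(<params>) = { *, [, int, void }.
In <param> : <params> <params> <params>: <params> is at the end, add FOLLOW(<param>) = { *, [, int }.
In <decl> : <params> bool void: add FIRST(bool void) = { bool }.
Union: FOLLOW(<params>) = { $, *, [, bool, int, void }.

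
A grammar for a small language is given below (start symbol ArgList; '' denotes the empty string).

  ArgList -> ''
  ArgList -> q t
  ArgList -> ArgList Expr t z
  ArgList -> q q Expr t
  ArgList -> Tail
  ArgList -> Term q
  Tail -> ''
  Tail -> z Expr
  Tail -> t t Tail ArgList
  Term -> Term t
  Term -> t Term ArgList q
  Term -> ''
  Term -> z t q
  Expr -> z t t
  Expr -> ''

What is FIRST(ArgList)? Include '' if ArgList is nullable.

{ q, t, z, '' }

ArgList -> '' contributes ''.
ArgList -> q t contributes {q}.
From ArgList -> ArgList Expr t z: ArgList, Expr nullable, take FIRST(ArgList) ∪ FIRST(Expr) ∪ {t} = { q, t, z }.
ArgList -> q q Expr t contributes {q}.
From ArgList -> Tail: add FIRST(Tail) = { t, z, '' } (including '' since Tail is nullable).
From ArgList -> Term q: Term nullable, take FIRST(Term) ∪ {q} = { q, t, z }.
Union: FIRST(ArgList) = { q, t, z, '' }.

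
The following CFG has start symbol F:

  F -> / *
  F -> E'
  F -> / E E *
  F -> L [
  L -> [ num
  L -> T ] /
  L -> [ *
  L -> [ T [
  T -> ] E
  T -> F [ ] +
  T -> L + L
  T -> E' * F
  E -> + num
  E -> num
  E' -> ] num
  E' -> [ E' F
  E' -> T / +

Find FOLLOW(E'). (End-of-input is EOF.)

In F -> E': E' is at the end, add FOLLOW(F) = { EOF, *, /, [, ] }.
In T -> E' * F: add FIRST(* F) = { * }.
In E' -> [ E' F: add FIRST(F) = { /, [, ] }.
Union: FOLLOW(E') = { EOF, *, /, [, ] }.

{ EOF, *, /, [, ] }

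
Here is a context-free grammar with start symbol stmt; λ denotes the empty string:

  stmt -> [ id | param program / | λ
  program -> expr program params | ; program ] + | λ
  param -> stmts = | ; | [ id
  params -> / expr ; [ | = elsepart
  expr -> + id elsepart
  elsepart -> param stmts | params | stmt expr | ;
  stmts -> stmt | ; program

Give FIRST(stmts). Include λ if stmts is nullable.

{ ;, =, [, λ }

From stmts -> stmt: add FIRST(stmt) = { ;, =, [, λ } (including λ since stmt is nullable).
stmts -> ; program contributes {;}.
Union: FIRST(stmts) = { ;, =, [, λ }.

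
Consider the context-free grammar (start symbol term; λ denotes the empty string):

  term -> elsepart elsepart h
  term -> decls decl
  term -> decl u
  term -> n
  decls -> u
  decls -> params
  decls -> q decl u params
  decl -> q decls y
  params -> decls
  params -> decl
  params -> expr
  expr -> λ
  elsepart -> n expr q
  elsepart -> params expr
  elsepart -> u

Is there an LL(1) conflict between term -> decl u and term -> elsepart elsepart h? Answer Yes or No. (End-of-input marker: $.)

Yes

FIRST(decl u) = { q } and FIRST(elsepart elsepart h) = { h, n, q, u }.
Both contain q, so the two alternatives are not disjoint — LL(1) conflict.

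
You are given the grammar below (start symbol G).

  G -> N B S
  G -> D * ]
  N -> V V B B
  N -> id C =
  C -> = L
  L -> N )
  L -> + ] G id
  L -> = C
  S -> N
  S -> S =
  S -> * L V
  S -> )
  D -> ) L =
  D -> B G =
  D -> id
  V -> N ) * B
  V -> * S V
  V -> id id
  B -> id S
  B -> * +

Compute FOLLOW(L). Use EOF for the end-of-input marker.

In C -> = L: L is at the end, add FOLLOW(C) = { *, =, id }.
In S -> * L V: add FIRST(V) = { *, id }.
In D -> ) L =: add FIRST(=) = { = }.
Union: FOLLOW(L) = { *, =, id }.

{ *, =, id }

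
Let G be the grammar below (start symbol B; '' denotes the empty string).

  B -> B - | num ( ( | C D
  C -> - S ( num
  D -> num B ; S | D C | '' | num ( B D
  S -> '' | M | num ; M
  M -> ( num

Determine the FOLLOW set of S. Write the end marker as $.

In C -> - S ( num: add FIRST(( num) = { ( }.
In D -> num B ; S: S is at the end, add FOLLOW(D) = { $, -, ;, num }.
Union: FOLLOW(S) = { $, (, -, ;, num }.

{ $, (, -, ;, num }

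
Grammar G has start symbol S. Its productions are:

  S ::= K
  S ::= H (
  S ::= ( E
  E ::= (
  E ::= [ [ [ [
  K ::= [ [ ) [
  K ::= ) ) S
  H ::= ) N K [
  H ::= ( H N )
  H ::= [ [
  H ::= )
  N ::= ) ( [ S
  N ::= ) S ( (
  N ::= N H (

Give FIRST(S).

{ (, ), [ }

From S ::= K: add FIRST(K) = { ), [ }.
From S ::= H (: add FIRST(H) = { (, ), [ }.
S ::= ( E contributes {(}.
Union: FIRST(S) = { (, ), [ }.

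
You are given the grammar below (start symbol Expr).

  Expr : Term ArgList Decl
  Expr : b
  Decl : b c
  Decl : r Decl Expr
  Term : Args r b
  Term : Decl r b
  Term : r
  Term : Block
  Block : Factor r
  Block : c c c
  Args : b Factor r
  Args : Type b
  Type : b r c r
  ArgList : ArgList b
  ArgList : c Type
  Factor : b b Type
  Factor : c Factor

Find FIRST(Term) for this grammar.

From Term : Args r b: add FIRST(Args) = { b }.
From Term : Decl r b: add FIRST(Decl) = { b, r }.
Term : r contributes {r}.
From Term : Block: add FIRST(Block) = { b, c }.
Union: FIRST(Term) = { b, c, r }.

{ b, c, r }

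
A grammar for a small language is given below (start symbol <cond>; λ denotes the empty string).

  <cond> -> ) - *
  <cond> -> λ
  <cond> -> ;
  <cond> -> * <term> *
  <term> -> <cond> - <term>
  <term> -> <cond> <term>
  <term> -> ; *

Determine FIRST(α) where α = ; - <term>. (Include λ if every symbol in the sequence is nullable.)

{ ; }

; is a terminal; add {;} and stop.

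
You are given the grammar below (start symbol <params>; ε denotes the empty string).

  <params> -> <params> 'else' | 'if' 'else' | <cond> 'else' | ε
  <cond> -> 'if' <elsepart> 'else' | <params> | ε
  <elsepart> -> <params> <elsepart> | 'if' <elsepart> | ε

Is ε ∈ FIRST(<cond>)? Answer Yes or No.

Yes

<cond> has an ε-production, so <cond> ⇒ ε.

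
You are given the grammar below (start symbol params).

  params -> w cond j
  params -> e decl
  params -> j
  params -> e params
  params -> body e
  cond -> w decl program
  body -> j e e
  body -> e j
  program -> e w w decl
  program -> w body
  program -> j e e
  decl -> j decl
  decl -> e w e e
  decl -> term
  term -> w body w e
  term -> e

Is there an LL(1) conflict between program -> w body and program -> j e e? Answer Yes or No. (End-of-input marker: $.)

No

FIRST(w body) = { w } and FIRST(j e e) = { j }.
The FIRST sets are disjoint and neither alternative is nullable — no conflict.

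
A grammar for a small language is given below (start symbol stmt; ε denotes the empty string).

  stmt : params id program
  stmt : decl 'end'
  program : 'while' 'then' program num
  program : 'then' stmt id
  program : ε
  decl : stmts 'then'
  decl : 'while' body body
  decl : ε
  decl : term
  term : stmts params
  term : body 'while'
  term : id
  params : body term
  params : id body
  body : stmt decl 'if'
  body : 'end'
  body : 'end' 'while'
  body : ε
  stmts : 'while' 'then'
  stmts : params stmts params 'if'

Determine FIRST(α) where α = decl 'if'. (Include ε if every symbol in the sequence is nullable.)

{ 'end', 'if', 'while', id }

Add FIRST(decl)\{ε} = { 'end', 'while', id }; decl is nullable, continue.
'if' is a terminal; add {'if'} and stop.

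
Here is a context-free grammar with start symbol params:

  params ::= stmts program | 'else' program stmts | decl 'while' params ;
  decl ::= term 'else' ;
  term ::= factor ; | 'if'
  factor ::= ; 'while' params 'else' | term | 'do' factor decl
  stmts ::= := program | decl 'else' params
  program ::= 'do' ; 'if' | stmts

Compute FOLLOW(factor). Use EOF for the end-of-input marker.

In term ::= factor ;: add FIRST(;) = { ; }.
In factor ::= 'do' factor decl: add FIRST(decl) = { 'do', 'if', ; }.
Union: FOLLOW(factor) = { 'do', 'if', ; }.

{ 'do', 'if', ; }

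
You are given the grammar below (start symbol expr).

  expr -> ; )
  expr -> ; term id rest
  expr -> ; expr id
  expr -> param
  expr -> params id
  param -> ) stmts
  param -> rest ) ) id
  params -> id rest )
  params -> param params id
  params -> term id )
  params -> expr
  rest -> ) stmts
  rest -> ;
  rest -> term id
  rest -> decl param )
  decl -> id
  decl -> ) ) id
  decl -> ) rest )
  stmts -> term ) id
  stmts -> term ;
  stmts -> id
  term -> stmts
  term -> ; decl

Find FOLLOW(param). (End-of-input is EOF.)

In expr -> param: param is at the end, add FOLLOW(expr) = { EOF, id }.
In params -> param params id: add FIRST(params id) = { ), ;, id }.
In rest -> decl param ): add FIRST()) = { ) }.
Union: FOLLOW(param) = { EOF, ), ;, id }.

{ EOF, ), ;, id }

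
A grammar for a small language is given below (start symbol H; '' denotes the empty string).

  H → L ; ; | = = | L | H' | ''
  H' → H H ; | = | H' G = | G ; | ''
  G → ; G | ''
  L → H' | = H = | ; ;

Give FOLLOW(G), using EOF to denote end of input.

{ ;, = }

In H' → H' G =: add FIRST(=) = { = }.
In H' → G ;: add FIRST(;) = { ; }.
In G → ; G: G is at the end, add FOLLOW(G) = { ;, = }.
Union: FOLLOW(G) = { ;, = }.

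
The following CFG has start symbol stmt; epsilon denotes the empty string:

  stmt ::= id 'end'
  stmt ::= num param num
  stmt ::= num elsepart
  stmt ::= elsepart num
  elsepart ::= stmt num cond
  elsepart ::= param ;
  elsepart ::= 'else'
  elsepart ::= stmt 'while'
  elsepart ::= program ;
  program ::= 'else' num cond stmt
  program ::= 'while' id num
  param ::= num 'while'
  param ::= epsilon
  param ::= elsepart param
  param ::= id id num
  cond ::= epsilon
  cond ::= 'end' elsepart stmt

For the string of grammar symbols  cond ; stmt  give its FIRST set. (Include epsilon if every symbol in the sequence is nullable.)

Add FIRST(cond)\{epsilon} = { 'end' }; cond is nullable, continue.
; is a terminal; add {;} and stop.

{ 'end', ; }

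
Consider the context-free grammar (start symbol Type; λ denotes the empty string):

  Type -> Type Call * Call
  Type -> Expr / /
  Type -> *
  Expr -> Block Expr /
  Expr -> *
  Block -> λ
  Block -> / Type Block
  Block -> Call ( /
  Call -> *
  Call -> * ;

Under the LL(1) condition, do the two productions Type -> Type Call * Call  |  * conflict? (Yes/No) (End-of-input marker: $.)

FIRST(Type Call * Call) = { *, / } and FIRST(*) = { * }.
Both contain *, so the two alternatives are not disjoint — LL(1) conflict.

Yes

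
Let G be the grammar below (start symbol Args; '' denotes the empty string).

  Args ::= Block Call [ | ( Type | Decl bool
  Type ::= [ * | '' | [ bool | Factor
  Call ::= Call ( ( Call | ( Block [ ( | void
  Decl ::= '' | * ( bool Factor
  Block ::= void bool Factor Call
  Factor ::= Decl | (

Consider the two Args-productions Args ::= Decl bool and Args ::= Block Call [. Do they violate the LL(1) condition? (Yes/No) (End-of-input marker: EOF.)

FIRST(Decl bool) = { *, bool } and FIRST(Block Call [) = { void }.
The FIRST sets are disjoint and neither alternative is nullable — no conflict.

No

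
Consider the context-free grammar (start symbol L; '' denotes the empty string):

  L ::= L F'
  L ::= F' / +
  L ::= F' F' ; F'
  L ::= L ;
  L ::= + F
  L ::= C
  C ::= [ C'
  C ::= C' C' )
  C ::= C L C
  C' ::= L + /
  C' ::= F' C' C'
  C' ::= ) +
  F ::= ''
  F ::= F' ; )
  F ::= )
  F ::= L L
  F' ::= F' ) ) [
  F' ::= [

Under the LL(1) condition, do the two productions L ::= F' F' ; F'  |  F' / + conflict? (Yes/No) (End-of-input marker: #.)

Yes

FIRST(F' F' ; F') = { [ } and FIRST(F' / +) = { [ }.
Both contain [, so the two alternatives are not disjoint — LL(1) conflict.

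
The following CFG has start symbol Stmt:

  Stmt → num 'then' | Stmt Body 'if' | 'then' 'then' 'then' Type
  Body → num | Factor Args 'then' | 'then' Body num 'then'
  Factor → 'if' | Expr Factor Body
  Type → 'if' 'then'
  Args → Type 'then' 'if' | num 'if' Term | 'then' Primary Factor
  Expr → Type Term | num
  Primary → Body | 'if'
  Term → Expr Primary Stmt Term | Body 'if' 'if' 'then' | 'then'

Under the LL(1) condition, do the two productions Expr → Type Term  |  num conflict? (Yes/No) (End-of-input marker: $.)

FIRST(Type Term) = { 'if' } and FIRST(num) = { num }.
The FIRST sets are disjoint and neither alternative is nullable — no conflict.

No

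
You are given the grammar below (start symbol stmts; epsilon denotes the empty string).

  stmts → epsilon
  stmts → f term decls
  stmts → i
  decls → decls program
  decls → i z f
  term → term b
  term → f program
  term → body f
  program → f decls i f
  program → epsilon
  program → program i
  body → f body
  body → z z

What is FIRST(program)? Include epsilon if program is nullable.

{ f, i, epsilon }

program → f decls i f contributes {f}.
program → epsilon contributes epsilon.
From program → program i: program nullable, take FIRST(program) ∪ {i} = { f, i }.
Union: FIRST(program) = { f, i, epsilon }.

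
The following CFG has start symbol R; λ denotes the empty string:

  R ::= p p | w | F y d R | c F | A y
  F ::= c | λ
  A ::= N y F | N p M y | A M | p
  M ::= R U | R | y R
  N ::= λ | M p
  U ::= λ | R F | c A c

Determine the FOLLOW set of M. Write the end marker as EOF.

In A ::= N p M y: add FIRST(y) = { y }.
In A ::= A M: M is at the end, add FOLLOW(A) = { c, p, w, y }.
In N ::= M p: add FIRST(p) = { p }.
Union: FOLLOW(M) = { c, p, w, y }.

{ c, p, w, y }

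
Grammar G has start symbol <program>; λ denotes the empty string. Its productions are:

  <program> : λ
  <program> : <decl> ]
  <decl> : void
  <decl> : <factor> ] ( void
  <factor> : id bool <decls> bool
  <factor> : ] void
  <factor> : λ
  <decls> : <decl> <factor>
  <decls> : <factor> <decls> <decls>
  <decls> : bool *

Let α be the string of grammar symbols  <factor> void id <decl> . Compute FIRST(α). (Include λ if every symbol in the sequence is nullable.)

{ ], id, void }

Add FIRST(<factor>)\{λ} = { ], id }; <factor> is nullable, continue.
void is a terminal; add {void} and stop.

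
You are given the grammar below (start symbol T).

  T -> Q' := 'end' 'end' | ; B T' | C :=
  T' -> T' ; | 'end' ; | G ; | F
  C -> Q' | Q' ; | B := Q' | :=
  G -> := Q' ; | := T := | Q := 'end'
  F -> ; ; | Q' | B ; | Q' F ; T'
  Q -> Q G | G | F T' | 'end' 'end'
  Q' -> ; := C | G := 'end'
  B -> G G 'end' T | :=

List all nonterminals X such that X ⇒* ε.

No nonterminal has an empty production or an RHS whose symbols are all nullable.

{ } (none)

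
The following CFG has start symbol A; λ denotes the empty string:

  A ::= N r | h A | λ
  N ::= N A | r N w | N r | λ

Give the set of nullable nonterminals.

{ A, N }

Directly nullable (have an λ-production): A, N.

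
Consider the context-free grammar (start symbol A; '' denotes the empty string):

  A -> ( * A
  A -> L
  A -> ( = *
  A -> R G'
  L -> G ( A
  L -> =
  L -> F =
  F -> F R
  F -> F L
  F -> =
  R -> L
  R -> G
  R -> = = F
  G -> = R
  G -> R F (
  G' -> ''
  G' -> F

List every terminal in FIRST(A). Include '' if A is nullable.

A -> ( * A contributes {(}.
From A -> L: add FIRST(L) = { = }.
A -> ( = * contributes {(}.
From A -> R G': add FIRST(R) = { = }.
Union: FIRST(A) = { (, = }.

{ (, = }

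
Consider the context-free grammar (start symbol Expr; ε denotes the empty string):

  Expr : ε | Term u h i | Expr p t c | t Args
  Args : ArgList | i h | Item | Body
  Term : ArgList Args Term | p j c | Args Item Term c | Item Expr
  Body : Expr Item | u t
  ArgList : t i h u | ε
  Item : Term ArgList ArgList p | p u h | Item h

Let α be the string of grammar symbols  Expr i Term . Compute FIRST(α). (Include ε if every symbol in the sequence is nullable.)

Add FIRST(Expr)\{ε} = { i, p, t, u }; Expr is nullable, continue.
i is a terminal; add {i} and stop.

{ i, p, t, u }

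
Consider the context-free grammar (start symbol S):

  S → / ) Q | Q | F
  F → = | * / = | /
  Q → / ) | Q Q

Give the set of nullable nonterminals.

No nonterminal has an empty production or an RHS whose symbols are all nullable.

{ } (none)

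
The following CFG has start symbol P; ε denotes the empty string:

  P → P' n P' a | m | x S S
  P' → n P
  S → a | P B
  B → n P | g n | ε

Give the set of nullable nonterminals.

{ B }

Directly nullable (have an ε-production): B.
No other nonterminal has a production whose RHS symbols are all nullable.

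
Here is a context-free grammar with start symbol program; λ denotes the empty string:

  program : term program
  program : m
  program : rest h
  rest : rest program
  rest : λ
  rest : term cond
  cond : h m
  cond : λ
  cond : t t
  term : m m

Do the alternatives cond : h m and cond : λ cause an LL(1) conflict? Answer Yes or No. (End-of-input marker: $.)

Yes

FIRST(h m) = { h } and FIRST(λ) = { λ }.
The second alternative is nullable and FOLLOW(cond) = { h, m } shares h with FIRST of the first — conflict.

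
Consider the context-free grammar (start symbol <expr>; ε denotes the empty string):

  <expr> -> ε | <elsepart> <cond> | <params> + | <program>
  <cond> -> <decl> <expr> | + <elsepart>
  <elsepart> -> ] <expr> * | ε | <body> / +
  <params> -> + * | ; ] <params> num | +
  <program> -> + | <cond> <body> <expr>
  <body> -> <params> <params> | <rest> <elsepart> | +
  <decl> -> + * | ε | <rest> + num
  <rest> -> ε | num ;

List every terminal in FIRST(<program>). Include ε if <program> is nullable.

{ +, /, ;, ], num, ε }

<program> -> + contributes {+}.
From <program> -> <cond> <body> <expr>: <cond>, <body>, <expr> nullable, take FIRST(<cond>) ∪ FIRST(<body>) ∪ FIRST(<expr>) = { +, /, ;, ], num }; also ε since the whole RHS is nullable.
Union: FIRST(<program>) = { +, /, ;, ], num, ε }.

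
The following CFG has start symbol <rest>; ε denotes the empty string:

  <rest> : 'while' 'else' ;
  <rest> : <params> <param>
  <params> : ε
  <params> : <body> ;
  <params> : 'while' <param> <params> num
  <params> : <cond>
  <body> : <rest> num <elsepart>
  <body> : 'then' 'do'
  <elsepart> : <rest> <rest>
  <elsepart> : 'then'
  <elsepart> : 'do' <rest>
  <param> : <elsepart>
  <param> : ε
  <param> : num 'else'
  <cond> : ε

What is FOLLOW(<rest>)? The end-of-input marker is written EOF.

<rest> is the start symbol, so EOF ∈ FOLLOW(<rest>).
In <body> : <rest> num <elsepart>: add FIRST(num <elsepart>) = { num }.
In <elsepart> : <rest> <rest>: add FIRST(<rest>)\{ε} = { 'do', 'then', 'while', num }.
  Since <rest> is nullable, also add FOLLOW(<elsepart>) = { EOF, 'do', 'then', 'while', ;, num }.
In <elsepart> : <rest> <rest>: <rest> is at the end, add FOLLOW(<elsepart>) = { EOF, 'do', 'then', 'while', ;, num }.
In <elsepart> : 'do' <rest>: <rest> is at the end, add FOLLOW(<elsepart>) = { EOF, 'do', 'then', 'while', ;, num }.
Union: FOLLOW(<rest>) = { EOF, 'do', 'then', 'while', ;, num }.

{ EOF, 'do', 'then', 'while', ;, num }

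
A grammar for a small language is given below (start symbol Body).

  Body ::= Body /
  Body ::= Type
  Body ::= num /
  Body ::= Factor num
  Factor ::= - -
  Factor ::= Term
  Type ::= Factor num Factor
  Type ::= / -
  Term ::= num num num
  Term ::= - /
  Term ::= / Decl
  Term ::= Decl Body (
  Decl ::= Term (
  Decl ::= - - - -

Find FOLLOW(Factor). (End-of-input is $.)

In Body ::= Factor num: add FIRST(num) = { num }.
In Type ::= Factor num Factor: add FIRST(num Factor) = { num }.
In Type ::= Factor num Factor: Factor is at the end, add FOLLOW(Type) = { $, (, / }.
Union: FOLLOW(Factor) = { $, (, /, num }.

{ $, (, /, num }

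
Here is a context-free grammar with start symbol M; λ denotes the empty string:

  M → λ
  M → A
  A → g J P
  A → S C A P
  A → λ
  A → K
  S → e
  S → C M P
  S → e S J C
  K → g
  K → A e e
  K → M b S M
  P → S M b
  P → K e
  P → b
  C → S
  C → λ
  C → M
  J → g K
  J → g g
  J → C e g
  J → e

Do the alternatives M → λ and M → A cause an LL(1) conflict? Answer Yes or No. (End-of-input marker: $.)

FIRST(λ) = { λ } and FIRST(A) = { b, e, g, λ }.
Both alternatives are nullable, violating the LL(1) condition.

Yes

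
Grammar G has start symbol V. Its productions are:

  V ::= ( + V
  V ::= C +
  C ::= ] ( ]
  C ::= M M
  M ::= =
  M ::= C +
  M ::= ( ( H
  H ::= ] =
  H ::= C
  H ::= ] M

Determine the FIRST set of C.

{ (, =, ] }

C ::= ] ( ] contributes {]}.
From C ::= M M: add FIRST(M) = { (, =, ] }.
Union: FIRST(C) = { (, =, ] }.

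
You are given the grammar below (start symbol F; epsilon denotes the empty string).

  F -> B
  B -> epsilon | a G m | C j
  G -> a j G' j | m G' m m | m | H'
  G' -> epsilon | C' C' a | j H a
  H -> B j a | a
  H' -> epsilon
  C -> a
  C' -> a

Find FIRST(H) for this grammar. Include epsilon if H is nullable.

{ a, j }

From H -> B j a: B nullable, take FIRST(B) ∪ {j} = { a, j }.
H -> a contributes {a}.
Union: FIRST(H) = { a, j }.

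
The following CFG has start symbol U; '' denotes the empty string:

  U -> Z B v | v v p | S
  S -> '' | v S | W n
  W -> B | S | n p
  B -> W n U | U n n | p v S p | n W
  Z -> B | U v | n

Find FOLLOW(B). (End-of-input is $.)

In U -> Z B v: add FIRST(v) = { v }.
In W -> B: B is at the end, add FOLLOW(W) = { n, p, v }.
In Z -> B: B is at the end, add FOLLOW(Z) = { n, p, v }.
Union: FOLLOW(B) = { n, p, v }.

{ n, p, v }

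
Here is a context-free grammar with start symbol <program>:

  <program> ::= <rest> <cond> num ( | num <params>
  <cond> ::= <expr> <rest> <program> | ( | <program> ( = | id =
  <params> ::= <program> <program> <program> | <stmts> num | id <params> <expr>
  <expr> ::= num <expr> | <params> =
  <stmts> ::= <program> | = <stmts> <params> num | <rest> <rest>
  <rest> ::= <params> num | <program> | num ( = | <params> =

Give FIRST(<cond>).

{ (, =, id, num }

From <cond> ::= <expr> <rest> <program>: add FIRST(<expr>) = { =, id, num }.
<cond> ::= ( contributes {(}.
From <cond> ::= <program> ( =: add FIRST(<program>) = { =, id, num }.
<cond> ::= id = contributes {id}.
Union: FIRST(<cond>) = { (, =, id, num }.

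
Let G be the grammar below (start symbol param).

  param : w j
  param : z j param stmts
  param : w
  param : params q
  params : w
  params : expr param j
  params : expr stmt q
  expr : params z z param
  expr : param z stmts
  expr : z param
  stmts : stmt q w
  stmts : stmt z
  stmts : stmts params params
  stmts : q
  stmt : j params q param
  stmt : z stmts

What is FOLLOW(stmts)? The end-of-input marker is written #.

{ #, j, q, w, z }

In param : z j param stmts: stmts is at the end, add FOLLOW(param) = { #, j, q, w, z }.
In expr : param z stmts: stmts is at the end, add FOLLOW(expr) = { j, w, z }.
In stmts : stmts params params: add FIRST(params params) = { w, z }.
In stmt : z stmts: stmts is at the end, add FOLLOW(stmt) = { q, z }.
Union: FOLLOW(stmts) = { #, j, q, w, z }.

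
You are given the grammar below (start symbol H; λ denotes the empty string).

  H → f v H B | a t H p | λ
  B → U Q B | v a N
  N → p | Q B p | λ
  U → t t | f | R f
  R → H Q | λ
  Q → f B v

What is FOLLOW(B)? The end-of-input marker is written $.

In H → f v H B: B is at the end, add FOLLOW(H) = { $, a, f, p, t, v }.
In B → U Q B: B is at the end, add FOLLOW(B) = { $, a, f, p, t, v }.
In N → Q B p: add FIRST(p) = { p }.
In Q → f B v: add FIRST(v) = { v }.
Union: FOLLOW(B) = { $, a, f, p, t, v }.

{ $, a, f, p, t, v }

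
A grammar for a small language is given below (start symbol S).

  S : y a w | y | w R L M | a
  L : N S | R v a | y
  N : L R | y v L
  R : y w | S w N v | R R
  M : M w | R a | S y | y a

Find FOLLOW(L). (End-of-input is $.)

{ a, v, w, y }

In S : w R L M: add FIRST(M) = { a, w, y }.
In N : L R: add FIRST(R) = { a, w, y }.
In N : y v L: L is at the end, add FOLLOW(N) = { a, v, w, y }.
Union: FOLLOW(L) = { a, v, w, y }.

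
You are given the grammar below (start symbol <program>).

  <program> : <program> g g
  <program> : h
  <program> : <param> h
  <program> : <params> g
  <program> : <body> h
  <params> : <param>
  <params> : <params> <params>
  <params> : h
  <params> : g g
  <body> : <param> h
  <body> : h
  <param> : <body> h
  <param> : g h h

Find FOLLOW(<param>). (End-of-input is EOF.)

{ g, h }

In <program> : <param> h: add FIRST(h) = { h }.
In <params> : <param>: <param> is at the end, add FOLLOW(<params>) = { g, h }.
In <body> : <param> h: add FIRST(h) = { h }.
Union: FOLLOW(<param>) = { g, h }.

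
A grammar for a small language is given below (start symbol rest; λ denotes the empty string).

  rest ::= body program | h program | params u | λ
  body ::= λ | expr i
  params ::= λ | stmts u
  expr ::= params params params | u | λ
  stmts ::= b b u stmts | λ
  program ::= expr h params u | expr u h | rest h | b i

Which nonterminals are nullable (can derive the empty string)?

{ body, expr, params, rest, stmts }

Directly nullable (have an λ-production): rest, body, params, expr, stmts.
No other nonterminal has a production whose RHS symbols are all nullable.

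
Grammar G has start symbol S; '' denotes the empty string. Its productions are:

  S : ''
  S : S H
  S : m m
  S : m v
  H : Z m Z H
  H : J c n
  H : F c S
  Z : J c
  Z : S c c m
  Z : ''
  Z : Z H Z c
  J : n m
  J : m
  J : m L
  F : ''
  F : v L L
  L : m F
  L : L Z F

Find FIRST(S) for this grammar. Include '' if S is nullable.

S : '' contributes ''.
From S : S H: S nullable, take FIRST(S) ∪ FIRST(H) = { c, m, n, v }.
S : m m contributes {m}.
S : m v contributes {m}.
Union: FIRST(S) = { c, m, n, v, '' }.

{ c, m, n, v, '' }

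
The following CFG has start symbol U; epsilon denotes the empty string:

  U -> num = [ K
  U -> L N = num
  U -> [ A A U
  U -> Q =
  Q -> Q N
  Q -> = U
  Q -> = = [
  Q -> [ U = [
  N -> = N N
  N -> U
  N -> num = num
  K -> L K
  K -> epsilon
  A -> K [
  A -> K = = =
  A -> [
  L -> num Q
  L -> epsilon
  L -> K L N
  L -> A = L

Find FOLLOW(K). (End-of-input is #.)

In U -> num = [ K: K is at the end, add FOLLOW(U) = { #, =, [, num }.
In K -> L K: K is at the end, add FOLLOW(K) = { #, =, [, num }.
In A -> K [: add FIRST([) = { [ }.
In A -> K = = =: add FIRST(= = =) = { = }.
In L -> K L N: add FIRST(L N) = { =, [, num }.
Union: FOLLOW(K) = { #, =, [, num }.

{ #, =, [, num }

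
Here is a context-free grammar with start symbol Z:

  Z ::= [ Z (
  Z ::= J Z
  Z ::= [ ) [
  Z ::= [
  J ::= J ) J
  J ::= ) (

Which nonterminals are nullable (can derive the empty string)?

{ } (none)

No nonterminal has an empty production or an RHS whose symbols are all nullable.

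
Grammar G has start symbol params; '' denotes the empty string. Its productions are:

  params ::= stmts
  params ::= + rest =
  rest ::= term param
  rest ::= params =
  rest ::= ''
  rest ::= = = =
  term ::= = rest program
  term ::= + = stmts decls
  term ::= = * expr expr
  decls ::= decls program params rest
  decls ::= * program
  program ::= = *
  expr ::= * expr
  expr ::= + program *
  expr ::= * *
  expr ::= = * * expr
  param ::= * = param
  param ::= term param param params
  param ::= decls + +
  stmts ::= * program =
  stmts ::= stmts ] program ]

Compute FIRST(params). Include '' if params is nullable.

From params ::= stmts: add FIRST(stmts) = { * }.
params ::= + rest = contributes {+}.
Union: FIRST(params) = { *, + }.

{ *, + }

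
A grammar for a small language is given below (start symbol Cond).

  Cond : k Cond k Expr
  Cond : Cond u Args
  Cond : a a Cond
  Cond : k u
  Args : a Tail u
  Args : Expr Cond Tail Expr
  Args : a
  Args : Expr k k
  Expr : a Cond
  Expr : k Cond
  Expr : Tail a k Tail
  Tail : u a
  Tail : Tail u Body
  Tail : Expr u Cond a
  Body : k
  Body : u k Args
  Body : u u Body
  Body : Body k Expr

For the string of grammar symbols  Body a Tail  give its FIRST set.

Add FIRST(Body) = { k, u }; Body is not nullable, stop.

{ k, u }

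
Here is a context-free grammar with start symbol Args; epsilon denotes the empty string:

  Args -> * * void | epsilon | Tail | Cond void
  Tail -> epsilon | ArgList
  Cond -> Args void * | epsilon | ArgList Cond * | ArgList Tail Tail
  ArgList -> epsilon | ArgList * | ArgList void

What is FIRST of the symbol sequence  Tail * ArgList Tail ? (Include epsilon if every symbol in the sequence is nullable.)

Add FIRST(Tail)\{epsilon} = { *, void }; Tail is nullable, continue.
* is a terminal; add {*} and stop.

{ *, void }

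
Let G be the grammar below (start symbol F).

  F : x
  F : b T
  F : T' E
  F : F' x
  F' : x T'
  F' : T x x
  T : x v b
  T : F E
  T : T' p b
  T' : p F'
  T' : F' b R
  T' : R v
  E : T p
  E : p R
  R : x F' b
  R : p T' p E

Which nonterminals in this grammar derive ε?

{ } (none)

No nonterminal has an empty production or an RHS whose symbols are all nullable.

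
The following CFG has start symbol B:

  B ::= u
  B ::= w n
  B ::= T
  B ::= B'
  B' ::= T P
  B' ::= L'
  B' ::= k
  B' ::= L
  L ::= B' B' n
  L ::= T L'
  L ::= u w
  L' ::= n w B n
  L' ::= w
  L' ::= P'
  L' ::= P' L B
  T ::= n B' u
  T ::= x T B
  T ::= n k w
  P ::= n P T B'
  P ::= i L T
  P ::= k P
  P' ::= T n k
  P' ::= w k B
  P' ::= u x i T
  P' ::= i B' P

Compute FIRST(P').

From P' ::= T n k: add FIRST(T) = { n, x }.
P' ::= w k B contributes {w}.
P' ::= u x i T contributes {u}.
P' ::= i B' P contributes {i}.
Union: FIRST(P') = { i, n, u, w, x }.

{ i, n, u, w, x }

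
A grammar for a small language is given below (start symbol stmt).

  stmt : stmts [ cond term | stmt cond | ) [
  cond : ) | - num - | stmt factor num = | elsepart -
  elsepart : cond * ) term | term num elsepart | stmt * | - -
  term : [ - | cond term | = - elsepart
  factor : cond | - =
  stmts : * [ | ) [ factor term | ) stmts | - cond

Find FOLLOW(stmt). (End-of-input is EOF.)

stmt is the start symbol, so EOF ∈ FOLLOW(stmt).
In stmt : stmt cond: add FIRST(cond) = { ), *, -, =, [ }.
In cond : stmt factor num =: add FIRST(factor num =) = { ), *, -, =, [ }.
In elsepart : stmt *: add FIRST(*) = { * }.
Union: FOLLOW(stmt) = { EOF, ), *, -, =, [ }.

{ EOF, ), *, -, =, [ }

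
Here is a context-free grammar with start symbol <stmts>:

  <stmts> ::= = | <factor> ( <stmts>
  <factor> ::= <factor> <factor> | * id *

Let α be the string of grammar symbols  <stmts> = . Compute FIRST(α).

{ *, = }

Add FIRST(<stmts>) = { *, = }; <stmts> is not nullable, stop.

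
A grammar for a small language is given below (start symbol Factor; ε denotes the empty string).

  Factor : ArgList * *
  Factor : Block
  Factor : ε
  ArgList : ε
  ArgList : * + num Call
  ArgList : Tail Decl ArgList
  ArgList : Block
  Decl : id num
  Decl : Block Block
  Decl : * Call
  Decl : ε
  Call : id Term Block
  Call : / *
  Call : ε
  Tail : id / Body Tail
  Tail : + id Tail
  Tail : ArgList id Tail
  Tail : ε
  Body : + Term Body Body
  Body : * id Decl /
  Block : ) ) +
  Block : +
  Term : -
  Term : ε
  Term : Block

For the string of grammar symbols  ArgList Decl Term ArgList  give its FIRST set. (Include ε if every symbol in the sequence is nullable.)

Add FIRST(ArgList)\{ε} = { ), *, +, id }; ArgList is nullable, continue.
Add FIRST(Decl)\{ε} = { ), *, +, id }; Decl is nullable, continue.
Add FIRST(Term)\{ε} = { ), +, - }; Term is nullable, continue.
Add FIRST(ArgList)\{ε} = { ), *, +, id }; ArgList is nullable, continue.
Every symbol is nullable, so include ε.

{ ), *, +, -, id, ε }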